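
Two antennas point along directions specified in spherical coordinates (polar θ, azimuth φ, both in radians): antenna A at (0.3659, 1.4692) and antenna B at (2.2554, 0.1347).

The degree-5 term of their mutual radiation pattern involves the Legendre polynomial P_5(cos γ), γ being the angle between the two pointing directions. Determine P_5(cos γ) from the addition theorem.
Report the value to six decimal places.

-0.030841

Expand P_5 via completeness: Σ_{m} conj(Y_{5,m}) at Ω₁ times Y_{5,m} at Ω₂ —
  m=-5: 0.00132 + 0.00238j × 0.10121 - 0.08076j = 0.00033 + 0.00013j  (running Σ = 0.00033 + 0.00013j)
  m=-4: 0.02063 - 0.00888j × -0.28690 + 0.17151j = -0.00440 + 0.00609j  (running Σ = -0.00407 + 0.00622j)
  m=-3: -0.03256 - 0.10350j × 0.38432 - 0.16435j = -0.02952 - 0.03443j  (running Σ = -0.03359 - 0.02821j)
  m=-2: -0.32065 + 0.06606j × -0.12378 + 0.03418j = 0.03743 - 0.01914j  (running Σ = 0.00384 - 0.04734j)
  m=-1: 0.05532 + 0.54262j × -0.30495 + 0.04133j = -0.03929 - 0.16319j  (running Σ = -0.03546 - 0.21053j)
  m=0: 0.20353 + 0.00000j × 0.21579 + 0.00000j = 0.04392 + 0.00000j  (running Σ = 0.00846 - 0.21053j)
  m=1: -0.05532 + 0.54262j × 0.30495 + 0.04133j = -0.03929 + 0.16319j  (running Σ = -0.03083 - 0.04734j)
  m=2: -0.32065 - 0.06606j × -0.12378 - 0.03418j = 0.03743 + 0.01914j  (running Σ = 0.00660 - 0.02821j)
  m=3: 0.03256 - 0.10350j × -0.38432 - 0.16435j = -0.02952 + 0.03443j  (running Σ = -0.02293 + 0.00622j)
  m=4: 0.02063 + 0.00888j × -0.28690 - 0.17151j = -0.00440 - 0.00609j  (running Σ = -0.02732 + 0.00013j)
  m=5: -0.00132 + 0.00238j × -0.10121 - 0.08076j = 0.00033 - 0.00013j  (running Σ = -0.02700 + 0.00000j)
Accumulated sum -0.02700 + 0.00000j; after 4π/(2l+1) scaling, -0.03084 + 0.00000j ⇒ P_5 = -0.030841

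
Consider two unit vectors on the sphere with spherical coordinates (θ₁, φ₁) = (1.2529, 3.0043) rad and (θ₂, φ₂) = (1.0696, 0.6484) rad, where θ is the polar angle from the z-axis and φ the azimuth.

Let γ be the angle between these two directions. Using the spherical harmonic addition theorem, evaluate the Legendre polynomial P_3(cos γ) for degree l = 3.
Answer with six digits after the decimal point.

Expand P_3 via completeness: Σ_{m} conj(Y_{3,m}) at Ω₁ times Y_{3,m} at Ω₂ —
  m=-3: Y*=-0.32769 + 0.14316j  Y=-0.10293 - 0.26194j  product 0.07123 + 0.07110j
  m=-2: Y*=0.27743 - 0.07815j  Y=0.10219 - 0.36359j  product -0.00006 - 0.10886j
  m=-1: Y*=0.15555 - 0.02149j  Y=0.03485 - 0.02641j  product 0.00485 - 0.00486j
  m=+0: Y*=-0.29295 + 0.00000j  Y=-0.33094 + 0.00000j  product 0.09695 + 0.00000j
  m=+1: Y*=-0.15555 - 0.02149j  Y=-0.03485 - 0.02641j  product 0.00485 + 0.00486j
  m=+2: Y*=0.27743 + 0.07815j  Y=0.10219 + 0.36359j  product -0.00006 + 0.10886j
  m=+3: Y*=0.32769 + 0.14316j  Y=0.10293 - 0.26194j  product 0.07123 - 0.07110j
Σ over m = 0.24898 + 0.00000j; ×(4π/7) → 0.44697 + 0.00000j. Real part: 0.446973

0.446973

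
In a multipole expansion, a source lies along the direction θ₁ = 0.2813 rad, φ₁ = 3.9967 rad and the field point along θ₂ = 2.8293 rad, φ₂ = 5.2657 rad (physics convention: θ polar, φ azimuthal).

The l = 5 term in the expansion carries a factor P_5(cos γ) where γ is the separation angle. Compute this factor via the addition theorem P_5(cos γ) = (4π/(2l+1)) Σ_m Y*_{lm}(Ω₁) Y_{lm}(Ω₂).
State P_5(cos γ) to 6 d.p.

Addition theorem: P_5(cos γ) = (4π/11) Σ_m Y*_{lm}(Ω₁) Y_{lm}(Ω₂), m = −5…5:
  m=-5: (0.000324, 0.000693) × (0.000465, -0.001182) = (0.000001, -0.000000)  (running Σ = (0.000001, -0.000000))
  m=-4: (-0.008051, -0.002305) × (0.007457, 0.009965) = (-0.000037, -0.000097)  (running Σ = (-0.000036, -0.000097))
  m=-3: (0.045341, -0.029465) × (-0.071458, 0.006386) = (-0.003052, 0.002395)  (running Σ = (-0.003088, 0.002298))
  m=-2: (-0.030842, 0.219784) × (0.117013, -0.233718) = (0.047759, 0.032926)  (running Σ = (0.044671, 0.035223))
  m=-1: (-0.348100, -0.400359) × (0.286691, 0.464149) = (0.086029, -0.276349)  (running Σ = (0.130700, -0.241126))
  m=0: (0.455992, -0.000000) × (-0.364502, 0.000000) = (-0.166210, 0.000000)  (running Σ = (-0.035511, -0.241126))
  m=1: (0.348100, -0.400359) × (-0.286691, 0.464149) = (0.086029, 0.276349)  (running Σ = (0.050518, 0.035223))
  m=2: (-0.030842, -0.219784) × (0.117013, 0.233718) = (0.047759, -0.032926)  (running Σ = (0.098277, 0.002298))
  m=3: (-0.045341, -0.029465) × (0.071458, 0.006386) = (-0.003052, -0.002395)  (running Σ = (0.095225, -0.000097))
  m=4: (-0.008051, 0.002305) × (0.007457, -0.009965) = (-0.000037, 0.000097)  (running Σ = (0.095188, -0.000000))
  m=5: (-0.000324, 0.000693) × (-0.000465, -0.001182) = (0.000001, 0.000000)  (running Σ = (0.095189, -0.000000))
Total Σ_m = (0.095189, -0.000000). Multiply by 1.142397: (0.108744, -0.000000). P_5(cos γ) = 0.108744

0.108744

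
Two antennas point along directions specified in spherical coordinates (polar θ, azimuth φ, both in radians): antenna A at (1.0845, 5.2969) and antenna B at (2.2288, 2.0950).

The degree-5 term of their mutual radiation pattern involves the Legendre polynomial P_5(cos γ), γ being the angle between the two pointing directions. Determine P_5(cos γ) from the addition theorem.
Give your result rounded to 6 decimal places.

-0.773461

Summing Y*_{l m}(θ₁,φ₁)·Y_{l m}(θ₂,φ₂) over m ∈ [−5, 5]; prefactor 4π/(2·5+1) = 1.142397:
  m=-5: (0.054465, 0.244665) × (-0.071581, 0.124853) = (-0.034446, -0.010713)  (running Σ = (-0.034446, -0.010713))
  m=-4: (-0.290866, 0.301621) × (0.176615, 0.304204) = (-0.143125, -0.035212)  (running Σ = (-0.177571, -0.045925))
  m=-3: (-0.227014, -0.041952) × (0.405386, -0.000736) = (-0.092059, -0.016840)  (running Σ = (-0.269631, -0.062765))
  m=-2: (0.083456, 0.196419) × (0.039475, -0.068564) = (0.016762, 0.002032)  (running Σ = (-0.252869, -0.060733))
  m=-1: (-0.164995, 0.249374) × (0.164717, 0.284901) = (-0.098224, -0.005931)  (running Σ = (-0.351093, -0.066664))
  m=0: (0.148457, -0.000000) × (0.169311, 0.000000) = (0.025135, 0.000000)  (running Σ = (-0.325958, -0.066664))
  m=1: (0.164995, 0.249374) × (-0.164717, 0.284901) = (-0.098224, 0.005931)  (running Σ = (-0.424182, -0.060733))
  m=2: (0.083456, -0.196419) × (0.039475, 0.068564) = (0.016762, -0.002032)  (running Σ = (-0.407421, -0.062765))
  m=3: (0.227014, -0.041952) × (-0.405386, -0.000736) = (-0.092059, 0.016840)  (running Σ = (-0.499480, -0.045925))
  m=4: (-0.290866, -0.301621) × (0.176615, -0.304204) = (-0.143125, 0.035212)  (running Σ = (-0.642605, -0.010713))
  m=5: (-0.054465, 0.244665) × (0.071581, 0.124853) = (-0.034446, 0.010713)  (running Σ = (-0.677051, -0.000000))
Accumulated sum (-0.677051, -0.000000); after 4π/(2l+1) scaling, (-0.773461, -0.000000) ⇒ P_5 = -0.773461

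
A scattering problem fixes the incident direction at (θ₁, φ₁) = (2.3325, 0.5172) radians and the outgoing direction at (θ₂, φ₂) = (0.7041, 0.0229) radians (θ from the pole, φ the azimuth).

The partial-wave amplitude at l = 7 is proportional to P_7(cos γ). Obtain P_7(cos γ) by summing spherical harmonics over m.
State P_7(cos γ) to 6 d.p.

Expand P_7 via completeness: Σ_{m} conj(Y_{7,m}) at Ω₁ times Y_{7,m} at Ω₂ —
  term(m=-7) = -0.00118 - 0.00039j   from Y*(Ω₁)=-0.04613 - 0.02394j, Y(Ω₂)=0.02352 - 0.00380j
  term(m=-6) = 0.01916 - 0.00340j   from Y*(Ω₁)=0.18531 - 0.00712j, Y(Ω₂)=0.10396 - 0.01437j
  term(m=-5) = -0.08099 + 0.06418j   from Y*(Ω₁)=-0.32122 + 0.19942j, Y(Ω₂)=0.27152 - 0.03123j
  term(m=-4) = 0.07837 - 0.18211j   from Y*(Ω₁)=0.21179 - 0.38952j, Y(Ω₂)=0.44527 - 0.04090j
  term(m=-3) = 0.00572 + 0.06488j   from Y*(Ω₁)=0.00322 + 0.16795j, Y(Ω₂)=0.38682 - 0.02662j
  term(m=-2) = -0.00494 - 0.00750j   from Y*(Ω₁)=0.14309 + 0.24067j, Y(Ω₂)=-0.03206 + 0.00147j
  term(m=-1) = 0.10638 + 0.05733j   from Y*(Ω₁)=-0.26684 - 0.15179j, Y(Ω₂)=-0.39356 + 0.00901j
  term(m=+0) = 0.01817 + 0.00000j   from Y*(Ω₁)=-0.19670 + 0.00000j, Y(Ω₂)=-0.09237 + 0.00000j
  term(m=+1) = 0.10638 - 0.05733j   from Y*(Ω₁)=0.26684 - 0.15179j, Y(Ω₂)=0.39356 + 0.00901j
  term(m=+2) = -0.00494 + 0.00750j   from Y*(Ω₁)=0.14309 - 0.24067j, Y(Ω₂)=-0.03206 - 0.00147j
  term(m=+3) = 0.00572 - 0.06488j   from Y*(Ω₁)=-0.00322 + 0.16795j, Y(Ω₂)=-0.38682 - 0.02662j
  term(m=+4) = 0.07837 + 0.18211j   from Y*(Ω₁)=0.21179 + 0.38952j, Y(Ω₂)=0.44527 + 0.04090j
  term(m=+5) = -0.08099 - 0.06418j   from Y*(Ω₁)=0.32122 + 0.19942j, Y(Ω₂)=-0.27152 - 0.03123j
  term(m=+6) = 0.01916 + 0.00340j   from Y*(Ω₁)=0.18531 + 0.00712j, Y(Ω₂)=0.10396 + 0.01437j
  term(m=+7) = -0.00118 + 0.00039j   from Y*(Ω₁)=0.04613 - 0.02394j, Y(Ω₂)=-0.02352 - 0.00380j
Total Σ_m = 0.26322 + 0.00000j. Multiply by 0.837758: 0.22052 + 0.00000j. P_7(cos γ) = 0.220518

0.220518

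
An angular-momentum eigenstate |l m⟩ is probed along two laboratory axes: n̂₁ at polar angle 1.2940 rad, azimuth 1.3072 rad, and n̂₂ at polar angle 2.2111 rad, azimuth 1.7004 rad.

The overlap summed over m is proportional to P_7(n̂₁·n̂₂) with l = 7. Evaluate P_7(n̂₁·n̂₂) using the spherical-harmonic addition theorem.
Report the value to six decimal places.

0.299945

Expand P_7 via completeness: Σ_{m} conj(Y_{7,m}) at Ω₁ times Y_{7,m} at Ω₂ —
  m=-7: (-0.366835, 0.103256) × (0.084007, 0.065680) = (-0.037598, -0.015420)  (running Σ = (-0.037598, -0.015420))
  m=-6: (0.004367, 0.405061) × (0.211819, -0.208551) = (0.085401, 0.084889)  (running Σ = (0.047802, 0.069469))
  m=-5: (-0.008535, -0.002205) × (-0.267358, -0.353143) = (0.001503, 0.003603)  (running Σ = (0.049305, 0.073073))
  m=-4: (-0.172041, 0.302993) × (-0.258297, 0.147348) = (-0.000208, -0.103612)  (running Σ = (0.049098, -0.030539))
  m=-3: (0.079200, 0.078351) × (-0.050591, -0.123494) = (0.005669, -0.013745)  (running Σ = (0.054767, -0.044284))
  m=-2: (-0.259267, 0.150933) × (-0.351186, 0.093125) = (0.076995, -0.077150)  (running Σ = (0.131762, -0.121434))
  m=-1: (0.040019, 0.148288) × (0.002446, 0.018764) = (-0.002685, 0.001114)  (running Σ = (0.129078, -0.120320))
  m=0: (-0.282933, -0.000000) × (-0.353009, 0.000000) = (0.099878, 0.000000)  (running Σ = (0.228955, -0.120320))
  m=1: (-0.040019, 0.148288) × (-0.002446, 0.018764) = (-0.002685, -0.001114)  (running Σ = (0.226271, -0.121434))
  m=2: (-0.259267, -0.150933) × (-0.351186, -0.093125) = (0.076995, 0.077150)  (running Σ = (0.303266, -0.044284))
  m=3: (-0.079200, 0.078351) × (0.050591, -0.123494) = (0.005669, 0.013745)  (running Σ = (0.308935, -0.030539))
  m=4: (-0.172041, -0.302993) × (-0.258297, -0.147348) = (-0.000208, 0.103612)  (running Σ = (0.308727, 0.073073))
  m=5: (0.008535, -0.002205) × (0.267358, -0.353143) = (0.001503, -0.003603)  (running Σ = (0.310231, 0.069469))
  m=6: (0.004367, -0.405061) × (0.211819, 0.208551) = (0.085401, -0.084889)  (running Σ = (0.395631, -0.015420))
  m=7: (0.366835, 0.103256) × (-0.084007, 0.065680) = (-0.037598, 0.015420)  (running Σ = (0.358033, -0.000000))
Σ over m = (0.358033, -0.000000); ×(4π/15) → (0.299945, -0.000000). Real part: 0.299945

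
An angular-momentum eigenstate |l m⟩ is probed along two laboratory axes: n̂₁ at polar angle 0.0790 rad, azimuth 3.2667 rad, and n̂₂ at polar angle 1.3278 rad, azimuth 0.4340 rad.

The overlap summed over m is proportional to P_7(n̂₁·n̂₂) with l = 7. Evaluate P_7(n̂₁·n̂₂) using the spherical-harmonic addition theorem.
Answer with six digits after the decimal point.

-0.279068

Addition theorem: P_7(cos γ) = (4π/15) Σ_m Y*_{lm}(Ω₁) Y_{lm}(Ω₂), m = −7…7:
  m=-7: Y*=-0.000000-0.000000i  Y=-0.403663-0.041967i  product +0.000000+0.000000i
  m=-6: Y*=+0.000000+0.000000i  Y=-0.323333-0.192759i  product -0.000000-0.000000i
  m=-5: Y*=-0.000011-0.000008i  Y=+0.044102+0.064574i  product +0.000000-0.000001i
  m=-4: Y*=+0.000247+0.000135i  Y=+0.057922+0.347417i  product -0.000033+0.000094i
  m=-3: Y*=-0.003978-0.001567i  Y=-0.009181+0.033329i  product +0.000089-0.000118i
  m=-2: Y*=+0.044148+0.011283i  Y=+0.208858-0.246562i  product +0.012003-0.008529i
  m=-1: Y*=-0.306787-0.038583i  Y=+0.069741-0.032323i  product -0.022643+0.007225i
  m=+0: Y*=+0.999129-0.000000i  Y=-0.312217+0.000000i  product -0.311945+0.000000i
  m=+1: Y*=+0.306787-0.038583i  Y=-0.069741-0.032323i  product -0.022643-0.007225i
  m=+2: Y*=+0.044148-0.011283i  Y=+0.208858+0.246562i  product +0.012003+0.008529i
  m=+3: Y*=+0.003978-0.001567i  Y=+0.009181+0.033329i  product +0.000089+0.000118i
  m=+4: Y*=+0.000247-0.000135i  Y=+0.057922-0.347417i  product -0.000033-0.000094i
  m=+5: Y*=+0.000011-0.000008i  Y=-0.044102+0.064574i  product +0.000000+0.000001i
  m=+6: Y*=+0.000000-0.000000i  Y=-0.323333+0.192759i  product -0.000000+0.000000i
  m=+7: Y*=+0.000000-0.000000i  Y=+0.403663-0.041967i  product +0.000000-0.000000i
Total Σ_m = -0.333113-0.000000i. Multiply by 0.837758: -0.279068-0.000000i. P_7(cos γ) = -0.279068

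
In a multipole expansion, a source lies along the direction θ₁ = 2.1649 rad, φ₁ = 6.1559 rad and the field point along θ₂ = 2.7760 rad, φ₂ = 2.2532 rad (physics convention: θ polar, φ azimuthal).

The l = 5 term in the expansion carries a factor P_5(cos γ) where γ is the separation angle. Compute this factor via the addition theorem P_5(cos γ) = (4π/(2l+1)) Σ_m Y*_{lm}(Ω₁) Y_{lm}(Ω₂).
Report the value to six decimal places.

0.343598

Summing Y*_{l m}(θ₁,φ₁)·Y_{l m}(θ₂,φ₂) over m ∈ [−5, 5]; prefactor 4π/(2·5+1) = 1.142397:
  term(m=-5) = +0.000387+0.000303i   from Y*(Ω₁)=+0.145840-0.107776i, Y(Ω₂)=+0.000724+0.002612i
  term(m=-4) = -0.008633+0.000841i   from Y*(Ω₁)=-0.338244+0.188818i, Y(Ω₂)=+0.020517+0.008966i
  term(m=-3) = +0.025359-0.029353i   from Y*(Ω₁)=+0.332459-0.133504i, Y(Ω₂)=+0.096216-0.049653i
  term(m=-2) = -0.000621-0.012763i   from Y*(Ω₁)=+0.037816-0.009840i, Y(Ω₂)=+0.066887-0.320105i
  term(m=-1) = +0.138900+0.132310i   from Y*(Ω₁)=-0.348796+0.044638i, Y(Ω₂)=-0.344045-0.423365i
  term(m=+0) = -0.010015+0.000000i   from Y*(Ω₁)=+0.048986-0.000000i, Y(Ω₂)=-0.204445+0.000000i
  term(m=+1) = +0.138900-0.132310i   from Y*(Ω₁)=+0.348796+0.044638i, Y(Ω₂)=+0.344045-0.423365i
  term(m=+2) = -0.000621+0.012763i   from Y*(Ω₁)=+0.037816+0.009840i, Y(Ω₂)=+0.066887+0.320105i
  term(m=+3) = +0.025359+0.029353i   from Y*(Ω₁)=-0.332459-0.133504i, Y(Ω₂)=-0.096216-0.049653i
  term(m=+4) = -0.008633-0.000841i   from Y*(Ω₁)=-0.338244-0.188818i, Y(Ω₂)=+0.020517-0.008966i
  term(m=+5) = +0.000387-0.000303i   from Y*(Ω₁)=-0.145840-0.107776i, Y(Ω₂)=-0.000724+0.002612i
Accumulated sum +0.300770-0.000000i; after 4π/(2l+1) scaling, +0.343598-0.000000i ⇒ P_5 = 0.343598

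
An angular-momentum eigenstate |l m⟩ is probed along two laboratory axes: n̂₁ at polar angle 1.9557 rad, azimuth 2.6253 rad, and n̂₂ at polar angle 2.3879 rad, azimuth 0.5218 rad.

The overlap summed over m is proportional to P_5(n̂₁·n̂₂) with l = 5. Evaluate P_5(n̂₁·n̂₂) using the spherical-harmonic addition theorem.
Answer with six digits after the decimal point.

Expand P_5 via completeness: Σ_{m} conj(Y_{5,m}) at Ω₁ times Y_{5,m} at Ω₂ —
  m=-5: 0.26893 + 0.16865j × -0.06001 - 0.03537j = -0.01017 - 0.01963j  (running Σ = -0.01017 - 0.01963j)
  m=-4: 0.19295 + 0.35796j × 0.11589 + 0.20411j = -0.05070 + 0.08087j  (running Σ = -0.06088 + 0.06124j)
  m=-3: -0.00162 + 0.07402j × 0.00226 - 0.41965j = 0.03106 + 0.00085j  (running Σ = -0.02982 + 0.06208j)
  m=-2: 0.16169 - 0.27085j × -0.17326 + 0.29762j = 0.05259 + 0.09505j  (running Σ = 0.02277 + 0.15713j)
  m=-1: 0.14362 - 0.08152j × -0.09636 + 0.05540j = -0.00932 + 0.01581j  (running Σ = 0.01345 + 0.17295j)
  m=0: -0.28032 + 0.00000j × 0.37594 + 0.00000j = -0.10538 + 0.00000j  (running Σ = -0.09193 + 0.17295j)
  m=1: -0.14362 - 0.08152j × 0.09636 + 0.05540j = -0.00932 - 0.01581j  (running Σ = -0.10125 + 0.15713j)
  m=2: 0.16169 + 0.27085j × -0.17326 - 0.29762j = 0.05259 - 0.09505j  (running Σ = -0.04866 + 0.06208j)
  m=3: 0.00162 + 0.07402j × -0.00226 - 0.41965j = 0.03106 - 0.00085j  (running Σ = -0.01760 + 0.06124j)
  m=4: 0.19295 - 0.35796j × 0.11589 - 0.20411j = -0.05070 - 0.08087j  (running Σ = -0.06830 - 0.01963j)
  m=5: -0.26893 + 0.16865j × 0.06001 - 0.03537j = -0.01017 + 0.01963j  (running Σ = -0.07848 - 0.00000j)
Σ over m = -0.07848 - 0.00000j; ×(4π/11) → -0.08965 - 0.00000j. Real part: -0.089653

-0.089653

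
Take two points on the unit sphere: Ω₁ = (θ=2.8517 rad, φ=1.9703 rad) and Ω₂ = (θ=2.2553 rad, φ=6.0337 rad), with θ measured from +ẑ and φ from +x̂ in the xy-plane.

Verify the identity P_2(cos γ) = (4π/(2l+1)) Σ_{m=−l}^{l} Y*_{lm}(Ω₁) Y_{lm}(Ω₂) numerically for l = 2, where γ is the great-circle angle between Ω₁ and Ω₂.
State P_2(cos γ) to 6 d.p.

-0.165737

Term-by-term m-sum for l=2 (normalisation 4π/5 = 2.513274):
  [-2]  conj(Y_{2,-2})(Ω₁) = -0.02201 - 0.02262j ; Y_{2,-2}(Ω₂) = 0.20358 + 0.11094j ; Δ = -0.00197 - 0.00705j
  [-1]  conj(Y_{2,-1})(Ω₁) = 0.08231 - 0.19495j ; Y_{2,-1}(Ω₂) = -0.36672 - 0.09344j ; Δ = -0.04840 + 0.06380j
  [+0]  conj(Y_{2,0})(Ω₁) = 0.55347 + 0.00000j ; Y_{2,0}(Ω₂) = 0.06288 + 0.00000j ; Δ = 0.03480 + 0.00000j
  [+1]  conj(Y_{2,1})(Ω₁) = -0.08231 - 0.19495j ; Y_{2,1}(Ω₂) = 0.36672 - 0.09344j ; Δ = -0.04840 - 0.06380j
  [+2]  conj(Y_{2,2})(Ω₁) = -0.02201 + 0.02262j ; Y_{2,2}(Ω₂) = 0.20358 - 0.11094j ; Δ = -0.00197 + 0.00705j
Σ over m = -0.06594 + 0.00000j; ×(4π/5) → -0.16574 + 0.00000j. Real part: -0.165737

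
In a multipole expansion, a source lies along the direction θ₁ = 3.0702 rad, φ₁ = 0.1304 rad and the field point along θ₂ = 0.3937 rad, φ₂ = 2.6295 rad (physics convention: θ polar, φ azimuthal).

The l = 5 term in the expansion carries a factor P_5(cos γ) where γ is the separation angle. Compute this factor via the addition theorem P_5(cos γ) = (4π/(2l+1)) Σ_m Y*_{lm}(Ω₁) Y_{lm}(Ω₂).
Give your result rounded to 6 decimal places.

Summing Y*_{l m}(θ₁,φ₁)·Y_{l m}(θ₂,φ₂) over m ∈ [−5, 5]; prefactor 4π/(2·5+1) = 1.142397:
  [-5]  conj(Y_{5,-5})(Ω₁) = 0.00000 + 0.00000j ; Y_{5,-5}(Ω₂) = 0.00322 - 0.00212j ; Δ = 0.00000 + 0.00000j
  [-4]  conj(Y_{5,-4})(Ω₁) = -0.00003 - 0.00002j ; Y_{5,-4}(Ω₂) = -0.01349 + 0.02607j ; Δ = 0.00000 - 0.00000j
  [-3]  conj(Y_{5,-3})(Ω₁) = 0.00092 + 0.00038j ; Y_{5,-3}(Ω₂) = -0.00450 - 0.13029j ; Δ = 0.00005 - 0.00012j
  [-2]  conj(Y_{5,-2})(Ω₁) = -0.01649 - 0.00440j ; Y_{5,-2}(Ω₂) = 0.18658 + 0.30665j ; Δ = -0.00173 - 0.00588j
  [-1]  conj(Y_{5,-1})(Ω₁) = 0.17800 + 0.02334j ; Y_{5,-1}(Ω₂) = -0.46422 - 0.26094j ; Δ = -0.07654 - 0.05729j
  [+0]  conj(Y_{5,0})(Ω₁) = -0.90017 + 0.00000j ; Y_{5,0}(Ω₂) = 0.12135 + 0.00000j ; Δ = -0.10923 + 0.00000j
  [+1]  conj(Y_{5,1})(Ω₁) = -0.17800 + 0.02334j ; Y_{5,1}(Ω₂) = 0.46422 - 0.26094j ; Δ = -0.07654 + 0.05729j
  [+2]  conj(Y_{5,2})(Ω₁) = -0.01649 + 0.00440j ; Y_{5,2}(Ω₂) = 0.18658 - 0.30665j ; Δ = -0.00173 + 0.00588j
  [+3]  conj(Y_{5,3})(Ω₁) = -0.00092 + 0.00038j ; Y_{5,3}(Ω₂) = 0.00450 - 0.13029j ; Δ = 0.00005 + 0.00012j
  [+4]  conj(Y_{5,4})(Ω₁) = -0.00003 + 0.00002j ; Y_{5,4}(Ω₂) = -0.01349 - 0.02607j ; Δ = 0.00000 + 0.00000j
  [+5]  conj(Y_{5,5})(Ω₁) = -0.00000 + 0.00000j ; Y_{5,5}(Ω₂) = -0.00322 - 0.00212j ; Δ = 0.00000 - 0.00000j
Accumulated sum -0.26568 + 0.00000j; after 4π/(2l+1) scaling, -0.30351 + 0.00000j ⇒ P_5 = -0.303512

-0.303512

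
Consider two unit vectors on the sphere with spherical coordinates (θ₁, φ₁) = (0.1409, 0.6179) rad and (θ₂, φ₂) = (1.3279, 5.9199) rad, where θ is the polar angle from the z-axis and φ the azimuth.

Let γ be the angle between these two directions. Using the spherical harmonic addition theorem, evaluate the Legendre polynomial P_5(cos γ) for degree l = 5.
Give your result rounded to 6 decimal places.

Term-by-term m-sum for l=5 (normalisation 4π/11 = 1.142397):
  [-5]  conj(Y_{5,-5})(Ω₁) = -0.00003 + 0.00000j ; Y_{5,-5}(Ω₂) = -0.09724 + 0.38789j ; Δ = 0.00000 - 0.00001j
  [-4]  conj(Y_{5,-4})(Ω₁) = -0.00044 + 0.00035j ; Y_{5,-4}(Ω₂) = 0.03678 + 0.31118j ; Δ = -0.00013 - 0.00012j
  [-3]  conj(Y_{5,-3})(Ω₁) = -0.00209 + 0.00720j ; Y_{5,-3}(Ω₂) = -0.07016 - 0.13445j ; Δ = 0.00111 - 0.00022j
  [-2]  conj(Y_{5,-2})(Ω₁) = 0.02112 + 0.06066j ; Y_{5,-2}(Ω₂) = -0.23724 - 0.21085j ; Δ = 0.00778 - 0.01884j
  [-1]  conj(Y_{5,-1})(Ω₁) = 0.27335 + 0.19428j ; Y_{5,-1}(Ω₂) = 0.07567 + 0.02877j ; Δ = 0.01510 + 0.02257j
  [+0]  conj(Y_{5,0})(Ω₁) = 0.80129 + 0.00000j ; Y_{5,0}(Ω₂) = 0.31395 + 0.00000j ; Δ = 0.25157 + 0.00000j
  [+1]  conj(Y_{5,1})(Ω₁) = -0.27335 + 0.19428j ; Y_{5,1}(Ω₂) = -0.07567 + 0.02877j ; Δ = 0.01510 - 0.02257j
  [+2]  conj(Y_{5,2})(Ω₁) = 0.02112 - 0.06066j ; Y_{5,2}(Ω₂) = -0.23724 + 0.21085j ; Δ = 0.00778 + 0.01884j
  [+3]  conj(Y_{5,3})(Ω₁) = 0.00209 + 0.00720j ; Y_{5,3}(Ω₂) = 0.07016 - 0.13445j ; Δ = 0.00111 + 0.00022j
  [+4]  conj(Y_{5,4})(Ω₁) = -0.00044 - 0.00035j ; Y_{5,4}(Ω₂) = 0.03678 - 0.31118j ; Δ = -0.00013 + 0.00012j
  [+5]  conj(Y_{5,5})(Ω₁) = 0.00003 + 0.00000j ; Y_{5,5}(Ω₂) = 0.09724 + 0.38789j ; Δ = 0.00000 + 0.00001j
Total Σ_m = 0.29930 - 0.00000j. Multiply by 1.142397: 0.34192 - 0.00000j. P_5(cos γ) = 0.341920

0.341920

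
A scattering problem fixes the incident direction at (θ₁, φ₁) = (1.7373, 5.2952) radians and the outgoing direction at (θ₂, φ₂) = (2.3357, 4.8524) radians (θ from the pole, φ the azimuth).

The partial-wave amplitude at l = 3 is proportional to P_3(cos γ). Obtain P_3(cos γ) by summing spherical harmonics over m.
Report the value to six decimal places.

Expand P_3 via completeness: Σ_{m} conj(Y_{3,m}) at Ω₁ times Y_{3,m} at Ω₂ —
  [-3]  conj(Y_{3,-3})(Ω₁) = (-0.393855, -0.070708) ; Y_{3,-3}(Ω₂) = (-0.063889, -0.143052) ; Δ = (0.015048, 0.060859)
  [-2]  conj(Y_{3,-2})(Ω₁) = (0.064932, 0.151389) ; Y_{3,-2}(Ω₂) = (0.353998, -0.101802) ; Δ = (0.038397, 0.046981)
  [-1]  conj(Y_{3,-1})(Ω₁) = (-0.151319, 0.229551) ; Y_{3,-1}(Ω₂) = (0.045474, 0.322663) ; Δ = (-0.080949, -0.038386)
  [+0]  conj(Y_{3,0})(Ω₁) = (0.177051, -0.000000) ; Y_{3,0}(Ω₂) = (0.155679, 0.000000) ; Δ = (0.027563, 0.000000)
  [+1]  conj(Y_{3,1})(Ω₁) = (0.151319, 0.229551) ; Y_{3,1}(Ω₂) = (-0.045474, 0.322663) ; Δ = (-0.080949, 0.038386)
  [+2]  conj(Y_{3,2})(Ω₁) = (0.064932, -0.151389) ; Y_{3,2}(Ω₂) = (0.353998, 0.101802) ; Δ = (0.038397, -0.046981)
  [+3]  conj(Y_{3,3})(Ω₁) = (0.393855, -0.070708) ; Y_{3,3}(Ω₂) = (0.063889, -0.143052) ; Δ = (0.015048, -0.060859)
Σ over m = (-0.027444, 0.000000); ×(4π/7) → (-0.049267, 0.000000). Real part: -0.049267

-0.049267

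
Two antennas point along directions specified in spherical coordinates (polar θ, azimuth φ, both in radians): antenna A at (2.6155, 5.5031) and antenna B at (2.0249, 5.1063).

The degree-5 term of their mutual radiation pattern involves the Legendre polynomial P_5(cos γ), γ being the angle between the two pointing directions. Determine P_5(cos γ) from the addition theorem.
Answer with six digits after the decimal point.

-0.404500

Term-by-term m-sum for l=5 (normalisation 4π/11 = 1.142397):
  m=-5: Y*=-0.010754+0.010197i  Y=+0.250681-0.105620i  product -0.001619+0.003692i
  m=-4: Y*=+0.080688+0.001715i  Y=+0.002036+0.419887i  product -0.000556+0.033883i
  m=-3: Y*=-0.174652-0.180310i  Y=-0.169993-0.069690i  product +0.017124+0.042823i
  m=-2: Y*=-0.004883+0.459538i  Y=-0.179030+0.179900i  product -0.081796-0.083149i
  m=-1: Y*=+0.260067-0.257319i  Y=-0.101226-0.243546i  product -0.088995-0.037291i
  m=+0: Y*=+0.213922-0.000000i  Y=-0.198187+0.000000i  product -0.042396+0.000000i
  m=+1: Y*=-0.260067-0.257319i  Y=+0.101226-0.243546i  product -0.088995+0.037291i
  m=+2: Y*=-0.004883-0.459538i  Y=-0.179030-0.179900i  product -0.081796+0.083149i
  m=+3: Y*=+0.174652-0.180310i  Y=+0.169993-0.069690i  product +0.017124-0.042823i
  m=+4: Y*=+0.080688-0.001715i  Y=+0.002036-0.419887i  product -0.000556-0.033883i
  m=+5: Y*=+0.010754+0.010197i  Y=-0.250681-0.105620i  product -0.001619-0.003692i
Total Σ_m = -0.354080+0.000000i. Multiply by 1.142397: -0.404500+0.000000i. P_5(cos γ) = -0.404500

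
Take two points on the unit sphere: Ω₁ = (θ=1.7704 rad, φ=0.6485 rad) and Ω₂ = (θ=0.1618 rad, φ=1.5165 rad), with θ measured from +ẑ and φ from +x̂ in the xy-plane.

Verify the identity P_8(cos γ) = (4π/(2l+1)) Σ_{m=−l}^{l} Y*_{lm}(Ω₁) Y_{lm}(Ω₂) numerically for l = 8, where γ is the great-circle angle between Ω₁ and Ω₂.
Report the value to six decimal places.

0.191233

Summing Y*_{l m}(θ₁,φ₁)·Y_{l m}(θ₂,φ₂) over m ∈ [−8, 8]; prefactor 4π/(2·8+1) = 0.739198:
  m=-8: 0.20102 - 0.39030j × 0.00000 + 0.00000j = 0.00000 - 0.00000j  (running Σ = 0.00000 - 0.00000j)
  m=-7: 0.06111 + 0.34996j × -0.00000 + 0.00001j = -0.00000 - 0.00000j  (running Σ = -0.00000 - 0.00000j)
  m=-6: 0.10024 + 0.09327j × -0.00008 - 0.00003j = -0.00001 - 0.00001j  (running Σ = -0.00001 - 0.00001j)
  m=-5: -0.34975 - 0.03541j × 0.00027 - 0.00097j = -0.00013 + 0.00033j  (running Σ = -0.00014 + 0.00032j)
  m=-4: -0.02086 + 0.01272j × 0.00831 + 0.00183j = -0.00020 + 0.00007j  (running Σ = -0.00033 + 0.00039j)
  m=-3: 0.12165 - 0.30931j × -0.00858 + 0.05219j = 0.01510 + 0.00900j  (running Σ = 0.01477 + 0.00939j)
  m=-2: 0.00713 + 0.02538j × -0.22986 - 0.02506j = -0.00100 - 0.00601j  (running Σ = 0.01376 + 0.00338j)
  m=-1: 0.25518 + 0.19339j × 0.03397 - 0.62496j = 0.12953 - 0.15291j  (running Σ = 0.14329 - 0.14953j)
  m=0: -0.04126 + 0.00000j × 0.67580 + 0.00000j = -0.02788 + 0.00000j  (running Σ = 0.11541 - 0.14953j)
  m=1: -0.25518 + 0.19339j × -0.03397 - 0.62496j = 0.12953 + 0.15291j  (running Σ = 0.24494 + 0.00338j)
  m=2: 0.00713 - 0.02538j × -0.22986 + 0.02506j = -0.00100 + 0.00601j  (running Σ = 0.24394 + 0.00939j)
  m=3: -0.12165 - 0.30931j × 0.00858 + 0.05219j = 0.01510 - 0.00900j  (running Σ = 0.25904 + 0.00039j)
  m=4: -0.02086 - 0.01272j × 0.00831 - 0.00183j = -0.00020 - 0.00007j  (running Σ = 0.25884 + 0.00032j)
  m=5: 0.34975 - 0.03541j × -0.00027 - 0.00097j = -0.00013 - 0.00033j  (running Σ = 0.25871 - 0.00001j)
  m=6: 0.10024 - 0.09327j × -0.00008 + 0.00003j = -0.00001 + 0.00001j  (running Σ = 0.25870 - 0.00000j)
  m=7: -0.06111 + 0.34996j × 0.00000 + 0.00001j = -0.00000 + 0.00000j  (running Σ = 0.25870 - 0.00000j)
  m=8: 0.20102 + 0.39030j × 0.00000 - 0.00000j = 0.00000 + 0.00000j  (running Σ = 0.25870 + 0.00000j)
Accumulated sum 0.25870 + 0.00000j; after 4π/(2l+1) scaling, 0.19123 + 0.00000j ⇒ P_8 = 0.191233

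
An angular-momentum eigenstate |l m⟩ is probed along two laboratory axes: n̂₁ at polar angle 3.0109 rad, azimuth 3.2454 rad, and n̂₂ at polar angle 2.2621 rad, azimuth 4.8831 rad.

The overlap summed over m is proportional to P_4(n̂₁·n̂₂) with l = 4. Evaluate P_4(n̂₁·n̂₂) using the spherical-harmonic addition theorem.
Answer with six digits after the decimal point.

-0.422434

Addition theorem: P_4(cos γ) = (4π/9) Σ_m Y*_{lm}(Ω₁) Y_{lm}(Ω₂), m = −4…4:
  m=-4: +0.000117+0.000051i × +0.120944-0.098373i = +0.000019-0.000005i  (running Σ = +0.000019-0.000005i)
  m=-3: +0.002615+0.000842i × +0.178815+0.318084i = +0.000200+0.000982i  (running Σ = +0.000219+0.000977i)
  m=-2: +0.032695+0.006887i × -0.345227+0.122672i = -0.012132+0.001633i  (running Σ = -0.011913+0.002610i)
  m=-1: +0.235965+0.024583i × +0.006110+0.035443i = +0.000570+0.008514i  (running Σ = -0.011343+0.011124i)
  m=0: +0.775488-0.000000i × -0.360883+0.000000i = -0.279860+0.000000i  (running Σ = -0.291203+0.011124i)
  m=1: -0.235965+0.024583i × -0.006110+0.035443i = +0.000570-0.008514i  (running Σ = -0.290633+0.002610i)
  m=2: +0.032695-0.006887i × -0.345227-0.122672i = -0.012132-0.001633i  (running Σ = -0.302765+0.000977i)
  m=3: -0.002615+0.000842i × -0.178815+0.318084i = +0.000200-0.000982i  (running Σ = -0.302565-0.000005i)
  m=4: +0.000117-0.000051i × +0.120944+0.098373i = +0.000019+0.000005i  (running Σ = -0.302546-0.000000i)
Total Σ_m = -0.302546-0.000000i. Multiply by 1.396263: -0.422434-0.000000i. P_4(cos γ) = -0.422434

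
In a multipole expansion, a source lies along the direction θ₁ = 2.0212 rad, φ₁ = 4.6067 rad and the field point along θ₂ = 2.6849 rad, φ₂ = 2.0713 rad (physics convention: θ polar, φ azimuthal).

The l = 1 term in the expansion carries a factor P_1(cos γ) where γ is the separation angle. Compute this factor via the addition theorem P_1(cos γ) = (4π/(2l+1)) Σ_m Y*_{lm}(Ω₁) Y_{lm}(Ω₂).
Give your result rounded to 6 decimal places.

Addition theorem: P_1(cos γ) = (4π/3) Σ_m Y*_{lm}(Ω₁) Y_{lm}(Ω₂), m = −1…1:
  m=-1: Y*=-0.032812-0.309303i  Y=-0.073111-0.133669i  product -0.038945+0.026999i
  m=+0: Y*=-0.212703-0.000000i  Y=-0.438529+0.000000i  product +0.093276+0.000000i
  m=+1: Y*=+0.032812-0.309303i  Y=+0.073111-0.133669i  product -0.038945-0.026999i
Accumulated sum +0.015386+0.000000i; after 4π/(2l+1) scaling, +0.064448+0.000000i ⇒ P_1 = 0.064448

0.064448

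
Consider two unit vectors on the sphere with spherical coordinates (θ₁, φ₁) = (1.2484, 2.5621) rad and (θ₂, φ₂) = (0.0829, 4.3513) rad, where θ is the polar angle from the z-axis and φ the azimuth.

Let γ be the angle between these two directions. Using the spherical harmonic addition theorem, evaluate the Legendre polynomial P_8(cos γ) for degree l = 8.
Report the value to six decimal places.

Term-by-term m-sum for l=8 (normalisation 4π/17 = 0.739198):
  m=-8: (-0.025783, 0.336604) × (-0.000000, 0.000000) = (-0.000000, -0.000000)  (running Σ = (-0.000000, -0.000000))
  m=-7: (0.275122, -0.357477) × (0.000000, 0.000000) = (0.000000, 0.000000)  (running Σ = (0.000000, 0.000000))
  m=-6: (-0.130898, 0.045622) × (0.000001, -0.000001) = (-0.000000, 0.000000)  (running Σ = (-0.000000, 0.000000))
  m=-5: (-0.286736, -0.071425) × (-0.000037, -0.000009) = (0.000010, 0.000005)  (running Σ = (0.000010, 0.000005))
  m=-4: (0.177686, 0.191817) × (0.000079, 0.000620) = (-0.000105, 0.000125)  (running Σ = (-0.000095, 0.000131))
  m=-3: (0.030857, 0.182292) × (0.006831, -0.003622) = (0.000871, 0.001134)  (running Σ = (0.000776, 0.001264))
  m=-2: (0.118045, -0.270259) × (-0.051124, -0.045037) = (-0.018207, 0.008500)  (running Σ = (-0.017431, 0.009765))
  m=-1: (0.110805, -0.072516) × (-0.135847, 0.359720) = (0.011033, 0.049710)  (running Σ = (-0.006398, 0.059475))
  m=0: (-0.301216, -0.000000) × (1.023576, 0.000000) = (-0.308317, -0.000000)  (running Σ = (-0.314715, 0.059475))
  m=1: (-0.110805, -0.072516) × (0.135847, 0.359720) = (0.011033, -0.049710)  (running Σ = (-0.303682, 0.009765))
  m=2: (0.118045, 0.270259) × (-0.051124, 0.045037) = (-0.018207, -0.008500)  (running Σ = (-0.321889, 0.001264))
  m=3: (-0.030857, 0.182292) × (-0.006831, -0.003622) = (0.000871, -0.001134)  (running Σ = (-0.321018, 0.000131))
  m=4: (0.177686, -0.191817) × (0.000079, -0.000620) = (-0.000105, -0.000125)  (running Σ = (-0.321123, 0.000005))
  m=5: (0.286736, -0.071425) × (0.000037, -0.000009) = (0.000010, -0.000005)  (running Σ = (-0.321113, 0.000000))
  m=6: (-0.130898, -0.045622) × (0.000001, 0.000001) = (-0.000000, -0.000000)  (running Σ = (-0.321113, 0.000000))
  m=7: (-0.275122, -0.357477) × (-0.000000, 0.000000) = (0.000000, -0.000000)  (running Σ = (-0.321113, -0.000000))
  m=8: (-0.025783, -0.336604) × (-0.000000, -0.000000) = (-0.000000, 0.000000)  (running Σ = (-0.321113, 0.000000))
Accumulated sum (-0.321113, 0.000000); after 4π/(2l+1) scaling, (-0.237366, 0.000000) ⇒ P_8 = -0.237366

-0.237366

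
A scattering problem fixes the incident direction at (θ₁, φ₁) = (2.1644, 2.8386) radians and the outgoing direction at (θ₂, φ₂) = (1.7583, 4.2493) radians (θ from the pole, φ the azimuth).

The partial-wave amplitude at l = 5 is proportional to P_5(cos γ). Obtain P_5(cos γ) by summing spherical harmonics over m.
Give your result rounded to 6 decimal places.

0.332214

Term-by-term m-sum for l=5 (normalisation 4π/11 = 1.142397):
  m=-5: Y*=(-0.010137, 0.181365)  Y=(-0.312409, -0.287932)  product (0.055388, -0.053742)
  m=-4: Y*=(-0.136120, 0.362926)  Y=(0.070828, -0.244872)  product (0.079229, 0.059037)
  m=-3: Y*=(-0.219889, 0.282262)  Y=(-0.221769, 0.040706)  product (0.037275, -0.071548)
  m=-2: Y*=(0.032861, -0.022771)  Y=(-0.164135, -0.218338)  product (-0.010365, -0.003437)
  m=-1: Y*=(0.335636, -0.104926)  Y=(-0.075750, 0.151712)  product (-0.009506, 0.058868)
  m=+0: Y*=(0.048023, -0.000000)  Y=(-0.275638, 0.000000)  product (-0.013237, 0.000000)
  m=+1: Y*=(-0.335636, -0.104926)  Y=(0.075750, 0.151712)  product (-0.009506, -0.058868)
  m=+2: Y*=(0.032861, 0.022771)  Y=(-0.164135, 0.218338)  product (-0.010365, 0.003437)
  m=+3: Y*=(0.219889, 0.282262)  Y=(0.221769, 0.040706)  product (0.037275, 0.071548)
  m=+4: Y*=(-0.136120, -0.362926)  Y=(0.070828, 0.244872)  product (0.079229, -0.059037)
  m=+5: Y*=(0.010137, 0.181365)  Y=(0.312409, -0.287932)  product (0.055388, 0.053742)
Accumulated sum (0.290804, 0.000000); after 4π/(2l+1) scaling, (0.332214, 0.000000) ⇒ P_5 = 0.332214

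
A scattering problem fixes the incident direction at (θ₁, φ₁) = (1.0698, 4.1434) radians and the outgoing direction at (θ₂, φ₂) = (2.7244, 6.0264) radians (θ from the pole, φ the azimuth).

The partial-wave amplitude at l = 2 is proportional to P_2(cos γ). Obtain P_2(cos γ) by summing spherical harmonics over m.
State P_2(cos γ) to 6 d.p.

-0.049104

Summing Y*_{l m}(θ₁,φ₁)·Y_{l m}(θ₂,φ₂) over m ∈ [−2, 2]; prefactor 4π/(2·2+1) = 2.513274:
  m=-2: Y*=-0.124640+0.269763i  Y=+0.055238+0.031158i  product -0.015290+0.011018i
  m=-1: Y*=-0.175348-0.274177i  Y=-0.276801-0.072683i  product +0.028608+0.088637i
  m=+0: Y*=-0.097121-0.000000i  Y=+0.475437+0.000000i  product -0.046175-0.000000i
  m=+1: Y*=+0.175348-0.274177i  Y=+0.276801-0.072683i  product +0.028608-0.088637i
  m=+2: Y*=-0.124640-0.269763i  Y=+0.055238-0.031158i  product -0.015290-0.011018i
Σ over m = -0.019538-0.000000i; ×(4π/5) → -0.049104-0.000000i. Real part: -0.049104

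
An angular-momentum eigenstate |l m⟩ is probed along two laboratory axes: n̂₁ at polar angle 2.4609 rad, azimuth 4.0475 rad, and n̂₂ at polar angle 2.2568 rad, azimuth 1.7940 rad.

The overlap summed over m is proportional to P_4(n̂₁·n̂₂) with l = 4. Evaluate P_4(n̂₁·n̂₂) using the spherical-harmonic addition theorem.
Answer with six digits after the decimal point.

Expand P_4 via completeness: Σ_{m} conj(Y_{4,m}) at Ω₁ times Y_{4,m} at Ω₂ —
  m=-4: (-0.061507, -0.032180) × (0.099505, -0.123558) = (-0.010096, 0.004398)  (running Σ = (-0.010096, 0.004398))
  m=-3: (-0.220996, 0.099719) × (-0.227997, -0.288013) = (0.079107, 0.040914)  (running Σ = (0.069010, 0.045312))
  m=-2: (-0.102071, 0.415266) × (-0.326789, 0.156412) = (-0.031597, -0.151669)  (running Σ = (0.037414, -0.106357))
  m=-1: (0.175242, 0.223532) × (-0.009813, -0.043234) = (0.007944, -0.009770)  (running Σ = (0.045358, -0.116127))
  m=0: (-0.248824, -0.000000) × (-0.359931, 0.000000) = (0.089559, 0.000000)  (running Σ = (0.134918, -0.116127))
  m=1: (-0.175242, 0.223532) × (0.009813, -0.043234) = (0.007944, 0.009770)  (running Σ = (0.142862, -0.106357))
  m=2: (-0.102071, -0.415266) × (-0.326789, -0.156412) = (-0.031597, 0.151669)  (running Σ = (0.111265, 0.045312))
  m=3: (0.220996, 0.099719) × (0.227997, -0.288013) = (0.079107, -0.040914)  (running Σ = (0.190372, 0.004398))
  m=4: (-0.061507, 0.032180) × (0.099505, 0.123558) = (-0.010096, -0.004398)  (running Σ = (0.180276, -0.000000))
Σ over m = (0.180276, -0.000000); ×(4π/9) → (0.251712, -0.000000). Real part: 0.251712

0.251712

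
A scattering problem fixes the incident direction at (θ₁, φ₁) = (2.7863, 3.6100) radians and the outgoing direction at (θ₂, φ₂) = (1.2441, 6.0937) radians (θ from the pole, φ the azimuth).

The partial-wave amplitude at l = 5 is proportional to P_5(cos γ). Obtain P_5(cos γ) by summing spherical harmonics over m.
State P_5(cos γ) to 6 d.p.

0.056850

Expand P_5 via completeness: Σ_{m} conj(Y_{5,m}) at Ω₁ times Y_{5,m} at Ω₂ —
  m=-5: 0.00165 - 0.00170j × 0.20648 + 0.28718j = 0.00083 + 0.00012j  (running Σ = 0.00083 + 0.00012j)
  m=-4: 0.00601 - 0.01923j × 0.27524 + 0.26053j = 0.00666 - 0.00373j  (running Σ = 0.00749 - 0.00361j)
  m=-3: -0.01659 - 0.09926j × -0.01811 - 0.01157j = -0.00085 + 0.00199j  (running Σ = 0.00664 - 0.00162j)
  m=-2: -0.18644 - 0.25359j × -0.31321 - 0.12473j = 0.02677 + 0.10268j  (running Σ = 0.03341 + 0.10107j)
  m=-1: -0.48904 - 0.24744j × -0.06527 - 0.01252j = 0.02882 + 0.02227j  (running Σ = 0.06223 + 0.12334j)
  m=0: -0.23530 + 0.00000j × 0.31748 + 0.00000j = -0.07470 + 0.00000j  (running Σ = -0.01247 + 0.12334j)
  m=1: 0.48904 - 0.24744j × 0.06527 - 0.01252j = 0.02882 - 0.02227j  (running Σ = 0.01635 + 0.10107j)
  m=2: -0.18644 + 0.25359j × -0.31321 + 0.12473j = 0.02677 - 0.10268j  (running Σ = 0.04312 - 0.00162j)
  m=3: 0.01659 - 0.09926j × 0.01811 - 0.01157j = -0.00085 - 0.00199j  (running Σ = 0.04227 - 0.00361j)
  m=4: 0.00601 + 0.01923j × 0.27524 - 0.26053j = 0.00666 + 0.00373j  (running Σ = 0.04894 + 0.00012j)
  m=5: -0.00165 - 0.00170j × -0.20648 + 0.28718j = 0.00083 - 0.00012j  (running Σ = 0.04976 - 0.00000j)
Accumulated sum 0.04976 - 0.00000j; after 4π/(2l+1) scaling, 0.05685 - 0.00000j ⇒ P_5 = 0.056850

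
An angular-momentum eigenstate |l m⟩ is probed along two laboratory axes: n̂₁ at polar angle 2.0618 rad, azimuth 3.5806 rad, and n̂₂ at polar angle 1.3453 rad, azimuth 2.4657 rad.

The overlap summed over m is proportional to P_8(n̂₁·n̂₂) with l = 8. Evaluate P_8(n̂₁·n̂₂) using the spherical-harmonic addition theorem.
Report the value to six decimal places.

-0.196777

Term-by-term m-sum for l=8 (normalisation 4π/17 = 0.739198):
  m=-8: Y*=(-0.175734, -0.068255)  Y=(0.268775, -0.322521)  product (-0.069247, 0.038333)
  m=-7: Y*=(-0.402251, 0.027614)  Y=(-0.007265, 0.385167)  product (-0.007714, -0.155135)
  m=-6: Y*=(-0.361247, 0.200906)  Y=(0.049302, 0.063915)  product (-0.030651, -0.013184)
  m=-5: Y*=(-0.040020, 0.055557)  Y=(-0.349737, -0.084798)  product (0.018707, -0.016037)
  m=-4: Y*=(0.059069, -0.315235)  Y=(0.037977, -0.017787)  product (-0.003364, -0.013022)
  m=-3: Y*=(-0.060467, -0.233135)  Y=(0.143412, -0.291742)  product (-0.076687, -0.015793)
  m=-2: Y*=(0.134562, 0.162119)  Y=(0.020653, 0.092790)  product (-0.012264, 0.015834)
  m=-1: Y*=(0.260440, 0.122294)  Y=(0.238129, 0.190953)  product (0.038666, 0.078854)
  m=+0: Y*=(-0.171481, -0.000000)  Y=(-0.110235, 0.000000)  product (0.018903, 0.000000)
  m=+1: Y*=(-0.260440, 0.122294)  Y=(-0.238129, 0.190953)  product (0.038666, -0.078854)
  m=+2: Y*=(0.134562, -0.162119)  Y=(0.020653, -0.092790)  product (-0.012264, -0.015834)
  m=+3: Y*=(0.060467, -0.233135)  Y=(-0.143412, -0.291742)  product (-0.076687, 0.015793)
  m=+4: Y*=(0.059069, 0.315235)  Y=(0.037977, 0.017787)  product (-0.003364, 0.013022)
  m=+5: Y*=(0.040020, 0.055557)  Y=(0.349737, -0.084798)  product (0.018707, 0.016037)
  m=+6: Y*=(-0.361247, -0.200906)  Y=(0.049302, -0.063915)  product (-0.030651, 0.013184)
  m=+7: Y*=(0.402251, 0.027614)  Y=(0.007265, 0.385167)  product (-0.007714, 0.155135)
  m=+8: Y*=(-0.175734, 0.068255)  Y=(0.268775, 0.322521)  product (-0.069247, -0.038333)
Total Σ_m = (-0.266203, -0.000000). Multiply by 0.739198: (-0.196777, -0.000000). P_8(cos γ) = -0.196777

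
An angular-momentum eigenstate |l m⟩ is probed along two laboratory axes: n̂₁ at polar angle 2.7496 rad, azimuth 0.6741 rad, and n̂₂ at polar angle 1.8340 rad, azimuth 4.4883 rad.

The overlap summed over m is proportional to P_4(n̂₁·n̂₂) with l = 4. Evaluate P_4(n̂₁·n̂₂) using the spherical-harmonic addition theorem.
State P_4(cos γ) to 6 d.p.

0.366350

Addition theorem: P_4(cos γ) = (4π/9) Σ_m Y*_{lm}(Ω₁) Y_{lm}(Ω₂), m = −4…4:
  term(m=-4) = -0.003263-0.001581i   from Y*(Ω₁)=-0.008507+0.004059i, Y(Ω₂)=+0.240198+0.300433i
  term(m=-3) = +0.008173+0.017049i   from Y*(Ω₁)=+0.028140-0.058032i, Y(Ω₂)=-0.182565+0.229367i
  term(m=-2) = -0.008921+0.038875i   from Y*(Ω₁)=+0.053658+0.237061i, Y(Ω₂)=+0.147892+0.071108i
  term(m=-1) = +0.116822-0.093050i   from Y*(Ω₁)=-0.388652-0.310513i, Y(Ω₂)=-0.066716+0.292719i
  term(m=+0) = +0.036756+0.000000i   from Y*(Ω₁)=+0.307585-0.000000i, Y(Ω₂)=+0.119499+0.000000i
  term(m=+1) = +0.116822+0.093050i   from Y*(Ω₁)=+0.388652-0.310513i, Y(Ω₂)=+0.066716+0.292719i
  term(m=+2) = -0.008921-0.038875i   from Y*(Ω₁)=+0.053658-0.237061i, Y(Ω₂)=+0.147892-0.071108i
  term(m=+3) = +0.008173-0.017049i   from Y*(Ω₁)=-0.028140-0.058032i, Y(Ω₂)=+0.182565+0.229367i
  term(m=+4) = -0.003263+0.001581i   from Y*(Ω₁)=-0.008507-0.004059i, Y(Ω₂)=+0.240198-0.300433i
Σ over m = +0.262379-0.000000i; ×(4π/9) → +0.366350-0.000000i. Real part: 0.366350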